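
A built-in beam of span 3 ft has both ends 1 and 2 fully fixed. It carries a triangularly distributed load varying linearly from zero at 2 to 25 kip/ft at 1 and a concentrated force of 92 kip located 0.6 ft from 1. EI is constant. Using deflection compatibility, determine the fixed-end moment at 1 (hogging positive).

Release both end moments; the primary structure is a simply-supported span 12 with redundants M_1 and M_2.
End rotations of the released simple span under the applied load (×1/EI):
  at 1: triangular load, peak 25: w₀L³/(45EI) = 15/EI
  at 2: triangular load, peak 25: 7w₀L³/(360EI) = 13.12/EI
  at 1: point load 92 at a = 0.6: Pab(L + b)/(6LEI) = 39.74/EI
  at 2: point load 92 at a = 0.6: Pab(L + a)/(6LEI) = 26.5/EI
  θ_10 = 54.74/EI,  θ_20 = 39.62/EI
Flexibility coefficients: a unit moment at one end gives L/(3EI) there and L/(6EI) at the far end, so f₁₁ = f₂₂ = 1/EI and f₁₂ = f₂₁ = 0.5/EI.
Compatibility — zero rotation at each built-in end:
  1 M_1 + 0.5 M_2 = 54.74
  0.5 M_1 + 1 M_2 = 39.62
Solving the pair gives M_1 = 46.58 kip·ft and M_2 = 16.33 kip·ft (hogging).

M_1 = 46.58 kip·ft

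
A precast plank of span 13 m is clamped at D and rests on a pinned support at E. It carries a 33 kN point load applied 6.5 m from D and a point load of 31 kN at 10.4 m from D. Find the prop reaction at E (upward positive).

R_E = 32.14 kN

Release the roller at E. Primary structure: cantilever fixed at D.
Downward deflection at the released point E due to the loads:
  point load 33 at a = 6.5: Pa²(3L − a)/(6EI) = 7552/EI
  point load 31 at a = 10.4: Pa²(3L − a)/(6EI) = 15982/EI
  δ_0 = 23535/EI
Flexibility coefficient — unit upward force at E: δ_{EE} = L³/(3EI) = 732.3/EI.
The prop prevents deflection at E: R_E = δ_0/δ_{EE} = 23535/732.3 = 32.14 kN.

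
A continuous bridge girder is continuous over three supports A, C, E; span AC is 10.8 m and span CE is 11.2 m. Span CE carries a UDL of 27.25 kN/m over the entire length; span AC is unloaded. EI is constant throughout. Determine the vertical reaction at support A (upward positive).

R_A = -20.14 kN

Take M_C as the redundant. Released structure: two simple spans AC and CE with a hinge at C.
End slopes at the hinge C, treating each span as simply supported:
  span CE: UDL 27.25: wL³/(24EI) = 1595/EI
  relative rotation θ_0 = (0 + 1595)/EI = 1595/EI
A unit hogging moment at C produces rotation L₁/(3EI) + L₂/(3EI) = 7.333/EI.
Compatibility: M_C·(L₁+L₂)/(3EI) = θ_0, giving M_C = 217.5 kN·m (hogging).
Span AC, ΣM about A with M_C applied at C: R_C^{AC}·10.8 = 0 + 217.5, so R_C^{AC} = 20.14 kN and R_A = 0 − 20.14 = -20.14 kN.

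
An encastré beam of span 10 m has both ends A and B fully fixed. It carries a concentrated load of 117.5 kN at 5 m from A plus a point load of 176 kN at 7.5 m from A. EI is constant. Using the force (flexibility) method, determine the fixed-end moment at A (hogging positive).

Take the two fixed-end moments M_A, M_B as redundants; the released structure is the simple span AB.
Simple-span end rotations at A and B under the given loads:
  at A: point load 117.5 at a = 5: Pab(L + b)/(6LEI) = 734.4/EI
  at B: point load 117.5 at a = 5: Pab(L + a)/(6LEI) = 734.4/EI
  at A: point load 176 at a = 7.5: Pab(L + b)/(6LEI) = 687.5/EI
  at B: point load 176 at a = 7.5: Pab(L + a)/(6LEI) = 962.5/EI
  θ_A0 = 1422/EI,  θ_B0 = 1697/EI
Flexibility coefficients: a unit moment at one end gives L/(3EI) there and L/(6EI) at the far end, so f₁₁ = f₂₂ = 3.333/EI and f₁₂ = f₂₁ = 1.667/EI.
Compatibility — zero rotation at each built-in end:
  3.333 M_A + 1.667 M_B = 1422
  1.667 M_A + 3.333 M_B = 1697
Solving the pair gives M_A = 229.4 kN·m and M_B = 394.4 kN·m (hogging).

M_A = 229.4 kN·m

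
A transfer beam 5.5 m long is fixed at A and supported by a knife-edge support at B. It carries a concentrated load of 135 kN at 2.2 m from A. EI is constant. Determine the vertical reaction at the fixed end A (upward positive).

Take the reaction at B as the redundant and release it; the primary structure is a cantilever fixed at A.
Downward deflection at the released point B due to the loads:
  point load 135 at a = 2.2: Pa²(3L − a)/(6EI) = 1557/EI
Flexibility coefficient — unit upward force at B: δ_{BB} = L³/(3EI) = 55.46/EI.
Compatibility at B: δ_0 − R_B·δ_{BB} = 0, so R_B = 1557/55.46 = 28.08 kN.
Vertical equilibrium: R_A = ΣP − R_B = 135 − 28.08 = 106.9 kN.

R_A = 106.9 kN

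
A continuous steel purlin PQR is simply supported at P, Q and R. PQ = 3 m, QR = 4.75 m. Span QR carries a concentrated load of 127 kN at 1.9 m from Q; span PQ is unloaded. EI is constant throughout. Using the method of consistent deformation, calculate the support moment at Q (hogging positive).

M_Q = 70.99 kN·m

Release continuity at Q by inserting a hinge; the redundant is the internal moment M_Q. The primary structure is two simply-supported spans PQ and QR.
Discontinuity in slope at Q on the released structure — sum the simple-span end rotations:
  span QR: point load 127 at a = 1.9: Pab(L + b)/(6LEI) = 183.4/EI
  relative rotation θ_0 = (0 + 183.4)/EI = 183.4/EI
A unit hogging moment at Q produces rotation L₁/(3EI) + L₂/(3EI) = 2.583/EI.
Compatibility: M_Q·(L₁+L₂)/(3EI) = θ_0, giving M_Q = 70.99 kN·m (hogging).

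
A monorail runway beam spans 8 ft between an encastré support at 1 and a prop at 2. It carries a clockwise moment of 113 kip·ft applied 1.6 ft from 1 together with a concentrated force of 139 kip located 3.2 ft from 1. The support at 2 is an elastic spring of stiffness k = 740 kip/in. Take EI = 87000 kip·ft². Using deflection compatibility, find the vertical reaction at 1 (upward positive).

Choose R_2 as the redundant. The primary structure is the cantilever fixed at 1.
Free-end deflection of the primary structure under the applied loading (downward +):
  clockwise couple 113 at a = 1.6: M₀a(2L − a)/(2EI) = 1302/EI
  point load 139 at a = 3.2: Pa²(3L − a)/(6EI) = 4934/EI
  δ_0 = 6236/EI
Flexibility coefficient — unit upward force at 2: δ_{22} = L³/(3EI) = 170.7/EI.
With EI = 87000 kip·ft²: δ_0 = 0.071679 ft and δ_{22} = 0.001962 ft/kip.
Compatibility — the spring shortens by R_2/k under the reaction it provides: δ_0 − R_2·δ_{22} = R_2/k. With 1/k = 1/(740×12) ft/kip = 0.000113 ft/kip, R_2 = δ_0 / (δ_{22} + 1/k) = 0.071679 / (0.001962 + 0.000113) = 34.56 kip.
Vertical equilibrium: R_1 = ΣP − R_2 = 139 − 34.56 = 104.4 kip.

R_1 = 104.4 kip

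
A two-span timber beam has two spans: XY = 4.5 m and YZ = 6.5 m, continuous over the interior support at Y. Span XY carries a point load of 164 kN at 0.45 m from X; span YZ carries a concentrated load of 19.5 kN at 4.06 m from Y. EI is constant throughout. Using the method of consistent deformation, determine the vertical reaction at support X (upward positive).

Take M_Y as the redundant. Released structure: two simple spans XY and YZ with a hinge at Y.
End slopes at the hinge Y, treating each span as simply supported:
  span XY: point load 164 at a = 0.45: Pab(L + a)/(6LEI) = 54.8/EI
  span YZ: point load 19.5 at a = 4.06: Pab(L + b)/(6LEI) = 44.28/EI
  relative rotation θ_0 = (54.8 + 44.28)/EI = 99.08/EI
A unit hogging moment at Y produces rotation L₁/(3EI) + L₂/(3EI) = 3.667/EI.
Slope continuity at Y: θ_0 = M_Y·3.667/EI, so M_Y = 99.08/3.667 = 27.02 kN·m (hogging).
Span XY, ΣM about X with M_Y applied at Y: R_Y^{XY}·4.5 = 73.8 + 27.02, so R_Y^{XY} = 22.4 kN and R_X = 164 − 22.4 = 141.6 kN.

R_X = 141.6 kN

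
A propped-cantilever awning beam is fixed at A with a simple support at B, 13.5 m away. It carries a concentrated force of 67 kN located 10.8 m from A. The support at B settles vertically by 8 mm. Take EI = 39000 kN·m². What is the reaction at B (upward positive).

R_B = 46.79 kN

Remove the prop at B; the released (primary) structure is a cantilever built in at A.
Primary-structure tip deflection at B by superposition:
  point load 67 at a = 10.8: Pa²(3L − a)/(6EI) = 38684/EI
Flexibility coefficient — unit upward force at B: δ_{BB} = L³/(3EI) = 820.1/EI.
With EI = 39000 kN·m²: δ_0 = 0.99189 m and δ_{BB} = 0.021029 m/kN.
Compatibility — the beam at B must follow the support down by 0.008 m: δ_0 − R_B·δ_{BB} = 0.008, so R_B = (0.99189 − 0.008)/0.021029 = 46.79 kN.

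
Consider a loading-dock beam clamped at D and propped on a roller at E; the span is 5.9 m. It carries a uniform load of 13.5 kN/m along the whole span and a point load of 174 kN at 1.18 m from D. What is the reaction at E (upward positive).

R_E = 39.61 kN

Remove the prop at E; the released (primary) structure is a cantilever built in at D.
Downward deflection at the released point E due to the loads:
  UDL 13.5: wL⁴/(8EI) = 2045/EI
  point load 174 at a = 1.18: Pa²(3L − a)/(6EI) = 667.1/EI
  δ_0 = 2712/EI
Flexibility coefficient — unit upward force at E: δ_{EE} = L³/(3EI) = 68.46/EI.
Compatibility at E: δ_0 − R_E·δ_{EE} = 0, so R_E = 2712/68.46 = 39.61 kN.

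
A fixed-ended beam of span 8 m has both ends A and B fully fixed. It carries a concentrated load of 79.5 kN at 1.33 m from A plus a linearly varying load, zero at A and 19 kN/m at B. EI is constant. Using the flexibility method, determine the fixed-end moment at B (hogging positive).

Take the two fixed-end moments M_A, M_B as redundants; the released structure is the simple span AB.
End rotations of the released simple span under the applied load (×1/EI):
  at A: point load 79.5 at a = 1.33: Pab(L + b)/(6LEI) = 215.5/EI
  at B: point load 79.5 at a = 1.33: Pab(L + a)/(6LEI) = 137.1/EI
  at A: triangular load, peak 19: 7w₀L³/(360EI) = 189.2/EI
  at B: triangular load, peak 19: w₀L³/(45EI) = 216.2/EI
  θ_A0 = 404.7/EI,  θ_B0 = 353.3/EI
Flexibility coefficients: a unit moment at one end gives L/(3EI) there and L/(6EI) at the far end, so f₁₁ = f₂₂ = 2.667/EI and f₁₂ = f₂₁ = 1.333/EI.
Compatibility — zero rotation at each built-in end:
  2.667 M_A + 1.333 M_B = 404.7
  1.333 M_A + 2.667 M_B = 353.3
Solving the pair gives M_A = 114 kN·m and M_B = 75.46 kN·m (hogging).

M_B = 75.46 kN·m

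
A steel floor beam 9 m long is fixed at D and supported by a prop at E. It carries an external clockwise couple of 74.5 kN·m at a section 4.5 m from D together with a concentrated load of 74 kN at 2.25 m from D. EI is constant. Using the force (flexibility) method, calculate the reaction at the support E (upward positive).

R_E = 15.67 kN

Remove the prop at E; the released (primary) structure is a cantilever built in at D.
Deflection at E on the released cantilever, summing each load's contribution:
  clockwise couple 74.5 at a = 4.5: M₀a(2L − a)/(2EI) = 2263/EI
  point load 74 at a = 2.25: Pa²(3L − a)/(6EI) = 1545/EI
  δ_0 = 3808/EI
Tip deflection under a unit load at E: L³/(3EI) = 243/EI.
The prop prevents deflection at E: R_E = δ_0/δ_{EE} = 3808/243 = 15.67 kN.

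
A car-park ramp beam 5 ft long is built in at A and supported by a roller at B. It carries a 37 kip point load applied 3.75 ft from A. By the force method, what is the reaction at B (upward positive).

Release the roller at B. Primary structure: cantilever fixed at A.
Primary-structure tip deflection at B by superposition:
  point load 37 at a = 3.75: Pa²(3L − a)/(6EI) = 975.6/EI
Tip deflection under a unit load at B: L³/(3EI) = 41.67/EI.
The prop prevents deflection at B: R_B = δ_0/δ_{BB} = 975.6/41.67 = 23.41 kip.

R_B = 23.41 kip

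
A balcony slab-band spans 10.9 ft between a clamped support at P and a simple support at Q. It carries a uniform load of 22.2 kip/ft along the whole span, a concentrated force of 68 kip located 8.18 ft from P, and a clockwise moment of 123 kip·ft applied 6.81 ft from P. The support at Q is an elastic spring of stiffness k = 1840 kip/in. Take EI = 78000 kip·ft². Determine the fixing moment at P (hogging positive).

M_P = 394 kip·ft

Remove the prop at Q; the released (primary) structure is a cantilever built in at P.
Deflection at Q on the released cantilever, summing each load's contribution:
  UDL 22.2: wL⁴/(8EI) = 39171/EI
  point load 68 at a = 8.18: Pa²(3L − a)/(6EI) = 18595/EI
  clockwise couple 123 at a = 6.81: M₀a(2L − a)/(2EI) = 6278/EI
  δ_0 = 64044/EI
Tip deflection under a unit load at Q: L³/(3EI) = 431.7/EI.
With EI = 78000 kip·ft²: δ_0 = 0.82108 ft and δ_{QQ} = 0.005534 ft/kip.
Compatibility — the spring shortens by R_Q/k under the reaction it provides: δ_0 − R_Q·δ_{QQ} = R_Q/k. With 1/k = 1/(1840×12) ft/kip = 0.000045 ft/kip, R_Q = δ_0 / (δ_{QQ} + 1/k) = 0.82108 / (0.005534 + 0.000045) = 147.2 kip.
Moment equilibrium about P: M_P = Σ(load moments about P) − R_Q·L = 1998 − 147.2×10.9 = 394 kip·ft.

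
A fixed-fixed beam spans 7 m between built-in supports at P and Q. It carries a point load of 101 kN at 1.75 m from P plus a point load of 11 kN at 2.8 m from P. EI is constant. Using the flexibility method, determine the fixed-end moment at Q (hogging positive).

Take the two fixed-end moments M_P, M_Q as redundants; the released structure is the simple span PQ.
End rotations of the released simple span under the applied load (×1/EI):
  at P: point load 101 at a = 1.75: Pab(L + b)/(6LEI) = 270.6/EI
  at Q: point load 101 at a = 1.75: Pab(L + a)/(6LEI) = 193.3/EI
  at P: point load 11 at a = 2.8: Pab(L + b)/(6LEI) = 34.5/EI
  at Q: point load 11 at a = 2.8: Pab(L + a)/(6LEI) = 30.18/EI
  θ_P0 = 305.1/EI,  θ_Q0 = 223.5/EI
Flexibility coefficients: a unit moment at one end gives L/(3EI) there and L/(6EI) at the far end, so f₁₁ = f₂₂ = 2.333/EI and f₁₂ = f₂₁ = 1.167/EI.
Compatibility — zero rotation at each built-in end:
  2.333 M_P + 1.167 M_Q = 305.1
  1.167 M_P + 2.333 M_Q = 223.5
Solving the pair gives M_P = 110.5 kN·m and M_Q = 40.53 kN·m (hogging).

M_Q = 40.53 kN·m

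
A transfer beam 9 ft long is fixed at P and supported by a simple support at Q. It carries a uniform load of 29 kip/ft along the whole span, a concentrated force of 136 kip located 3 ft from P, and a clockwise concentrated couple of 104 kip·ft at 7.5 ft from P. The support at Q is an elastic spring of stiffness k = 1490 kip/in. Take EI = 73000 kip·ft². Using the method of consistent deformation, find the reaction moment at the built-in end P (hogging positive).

Release the roller at Q. Primary structure: cantilever fixed at P.
Downward deflection at the released point Q due to the loads:
  UDL 29: wL⁴/(8EI) = 23784/EI
  point load 136 at a = 3: Pa²(3L − a)/(6EI) = 4896/EI
  clockwise couple 104 at a = 7.5: M₀a(2L − a)/(2EI) = 4095/EI
  δ_0 = 32775/EI
Tip deflection under a unit load at Q: L³/(3EI) = 243/EI.
With EI = 73000 kip·ft²: δ_0 = 0.44897 ft and δ_{QQ} = 0.003329 ft/kip.
Compatibility — the spring shortens by R_Q/k under the reaction it provides: δ_0 − R_Q·δ_{QQ} = R_Q/k. With 1/k = 1/(1490×12) ft/kip = 0.000056 ft/kip, R_Q = δ_0 / (δ_{QQ} + 1/k) = 0.44897 / (0.003329 + 0.000056) = 132.6 kip.
Moment equilibrium about P: M_P = Σ(load moments about P) − R_Q·L = 1686 − 132.6×9 = 492.7 kip·ft.

M_P = 492.7 kip·ft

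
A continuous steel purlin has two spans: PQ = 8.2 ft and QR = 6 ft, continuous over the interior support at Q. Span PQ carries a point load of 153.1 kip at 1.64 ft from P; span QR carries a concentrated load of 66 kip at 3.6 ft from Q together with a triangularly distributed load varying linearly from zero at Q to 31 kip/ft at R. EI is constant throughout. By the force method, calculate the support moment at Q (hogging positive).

M_Q = 125.2 kip·ft

Take M_Q as the redundant. Released structure: two simple spans PQ and QR with a hinge at Q.
Rotations at Q on the released spans (each span's end-slope, ×1/EI):
  span PQ: point load 153.1 at a = 1.64: Pab(L + a)/(6LEI) = 329.4/EI
  span QR: point load 66 at a = 3.6: Pab(L + b)/(6LEI) = 133.1/EI
  span QR: triangular load, peak 31: 7w₀L³/(360EI) = 130.2/EI
  relative rotation θ_0 = (329.4 + 263.3)/EI = 592.7/EI
A unit hogging moment at Q produces rotation L₁/(3EI) + L₂/(3EI) = 4.733/EI.
Compatibility: M_Q·(L₁+L₂)/(3EI) = θ_0, giving M_Q = 125.2 kip·ft (hogging).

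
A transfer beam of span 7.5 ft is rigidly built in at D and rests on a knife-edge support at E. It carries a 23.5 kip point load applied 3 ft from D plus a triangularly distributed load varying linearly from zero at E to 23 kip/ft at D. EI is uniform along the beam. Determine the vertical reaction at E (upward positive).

R_E = 22.14 kip

Take the reaction at E as the redundant and release it; the primary structure is a cantilever fixed at D.
Free-end deflection of the primary structure under the applied loading (downward +):
  point load 23.5 at a = 3: Pa²(3L − a)/(6EI) = 687.4/EI
  triangular load, peak 23 at the fixed end: w₀L⁴/(30EI) = 2426/EI
  δ_0 = 3113/EI
Flexibility coefficient — unit upward force at E: δ_{EE} = L³/(3EI) = 140.6/EI.
The prop prevents deflection at E: R_E = δ_0/δ_{EE} = 3113/140.6 = 22.14 kip.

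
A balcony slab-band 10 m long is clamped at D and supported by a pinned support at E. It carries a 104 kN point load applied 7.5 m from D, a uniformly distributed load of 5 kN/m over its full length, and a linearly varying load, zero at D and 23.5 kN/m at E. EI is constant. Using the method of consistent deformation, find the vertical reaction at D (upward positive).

Take the reaction at E as the redundant and release it; the primary structure is a cantilever fixed at D.
Primary-structure tip deflection at E by superposition:
  point load 104 at a = 7.5: Pa²(3L − a)/(6EI) = 21938/EI
  UDL 5: wL⁴/(8EI) = 6250/EI
  triangular load, peak 23.5 at the free end: 11w₀L⁴/(120EI) = 21542/EI
  δ_0 = 49729/EI
Tip deflection under a unit load at E: L³/(3EI) = 333.3/EI.
The prop prevents deflection at E: R_E = δ_0/δ_{EE} = 49729/333.3 = 149.2 kN.
Vertical equilibrium: R_D = ΣP − R_E = 271.5 − 149.2 = 122.3 kN.

R_D = 122.3 kN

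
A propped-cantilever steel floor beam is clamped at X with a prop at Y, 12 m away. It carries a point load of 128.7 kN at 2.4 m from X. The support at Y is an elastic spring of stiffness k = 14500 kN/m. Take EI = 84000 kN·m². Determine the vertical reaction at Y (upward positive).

R_Y = 7.135 kN

Remove the prop at Y; the released (primary) structure is a cantilever built in at X.
Free-end deflection of the primary structure under the applied loading (downward +):
  point load 128.7 at a = 2.4: Pa²(3L − a)/(6EI) = 4151/EI
Tip deflection under a unit load at Y: L³/(3EI) = 576/EI.
With EI = 84000 kN·m²: δ_0 = 0.049421 m and δ_{YY} = 0.006857 m/kN.
Compatibility — the spring shortens by R_Y/k under the reaction it provides: δ_0 − R_Y·δ_{YY} = R_Y/k. With 1/k = 0.000069 m/kN, R_Y = δ_0 / (δ_{YY} + 1/k) = 0.049421 / (0.006857 + 0.000069) = 7.135 kN.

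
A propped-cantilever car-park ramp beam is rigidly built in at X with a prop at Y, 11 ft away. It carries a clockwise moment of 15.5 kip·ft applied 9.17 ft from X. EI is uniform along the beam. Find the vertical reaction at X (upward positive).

Choose R_Y as the redundant. The primary structure is the cantilever fixed at X.
Downward deflection at the released point Y due to the loads:
  clockwise couple 15.5 at a = 9.17: M₀a(2L − a)/(2EI) = 911.8/EI
Flexibility coefficient — unit upward force at Y: δ_{YY} = L³/(3EI) = 443.7/EI.
The prop prevents deflection at Y: R_Y = δ_0/δ_{YY} = 911.8/443.7 = 2.055 kip.
Vertical equilibrium: R_X = ΣP − R_Y = 0 − 2.055 = -2.055 kip.

R_X = -2.055 kip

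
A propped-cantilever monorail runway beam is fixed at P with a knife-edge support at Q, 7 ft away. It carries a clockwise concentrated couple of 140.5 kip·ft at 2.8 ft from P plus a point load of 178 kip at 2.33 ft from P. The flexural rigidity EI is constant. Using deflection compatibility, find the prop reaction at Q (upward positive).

R_Q = 45.57 kip

Remove the prop at Q; the released (primary) structure is a cantilever built in at P.
Downward deflection at the released point Q due to the loads:
  clockwise couple 140.5 at a = 2.8: M₀a(2L − a)/(2EI) = 2203/EI
  point load 178 at a = 2.33: Pa²(3L − a)/(6EI) = 3007/EI
  δ_0 = 5210/EI
Flexibility coefficient — unit upward force at Q: δ_{QQ} = L³/(3EI) = 114.3/EI.
Compatibility at Q: δ_0 − R_Q·δ_{QQ} = 0, so R_Q = 5210/114.3 = 45.57 kip.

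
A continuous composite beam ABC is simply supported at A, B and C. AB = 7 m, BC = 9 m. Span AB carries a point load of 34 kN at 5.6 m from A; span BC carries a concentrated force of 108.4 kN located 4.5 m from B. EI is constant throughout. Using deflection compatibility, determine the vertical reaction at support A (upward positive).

Insert a hinge at B; M_B is the redundant, and each span becomes simply supported.
Rotations at B on the released spans (each span's end-slope, ×1/EI):
  span AB: point load 34 at a = 5.6: Pab(L + a)/(6LEI) = 79.97/EI
  span BC: point load 108.4 at a = 4.5: Pab(L + b)/(6LEI) = 548.8/EI
  relative rotation θ_0 = (79.97 + 548.8)/EI = 628.7/EI
A unit hogging moment at B produces rotation L₁/(3EI) + L₂/(3EI) = 5.333/EI.
Slope continuity at B: θ_0 = M_B·5.333/EI, so M_B = 628.7/5.333 = 117.9 kN·m (hogging).
Span AB, ΣM about A with M_B applied at B: R_B^{AB}·7 = 190.4 + 117.9, so R_B^{AB} = 44.04 kN and R_A = 34 − 44.04 = -10.04 kN.

R_A = -10.04 kN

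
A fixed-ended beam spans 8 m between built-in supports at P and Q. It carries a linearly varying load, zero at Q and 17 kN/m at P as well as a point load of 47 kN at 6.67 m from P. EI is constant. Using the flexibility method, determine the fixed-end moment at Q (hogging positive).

M_Q = 79.72 kN·m

Release both end moments; the primary structure is a simply-supported span PQ with redundants M_P and M_Q.
End rotations of the released simple span under the applied load (×1/EI):
  at P: triangular load, peak 17: w₀L³/(45EI) = 193.4/EI
  at Q: triangular load, peak 17: 7w₀L³/(360EI) = 169.2/EI
  at P: point load 47 at a = 6.67: Pab(L + b)/(6LEI) = 81.04/EI
  at Q: point load 47 at a = 6.67: Pab(L + a)/(6LEI) = 127.4/EI
  θ_P0 = 274.5/EI,  θ_Q0 = 296.7/EI
Flexibility coefficients: a unit moment at one end gives L/(3EI) there and L/(6EI) at the far end, so f₁₁ = f₂₂ = 2.667/EI and f₁₂ = f₂₁ = 1.333/EI.
Compatibility — zero rotation at each built-in end:
  2.667 M_P + 1.333 M_Q = 274.5
  1.333 M_P + 2.667 M_Q = 296.7
Solving the pair gives M_P = 63.06 kN·m and M_Q = 79.72 kN·m (hogging).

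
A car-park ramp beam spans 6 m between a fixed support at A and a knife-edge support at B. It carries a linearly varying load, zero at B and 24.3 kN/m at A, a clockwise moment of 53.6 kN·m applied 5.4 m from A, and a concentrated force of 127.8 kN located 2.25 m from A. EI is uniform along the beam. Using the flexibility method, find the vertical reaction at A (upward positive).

R_A = 149.3 kN

Take the reaction at B as the redundant and release it; the primary structure is a cantilever fixed at A.
Free-end deflection of the primary structure under the applied loading (downward +):
  triangular load, peak 24.3 at the fixed end: w₀L⁴/(30EI) = 1050/EI
  clockwise couple 53.6 at a = 5.4: M₀a(2L − a)/(2EI) = 955.2/EI
  point load 127.8 at a = 2.25: Pa²(3L − a)/(6EI) = 1698/EI
  δ_0 = 3703/EI
Tip deflection under a unit load at B: L³/(3EI) = 72/EI.
The prop prevents deflection at B: R_B = δ_0/δ_{BB} = 3703/72 = 51.43 kN.
Vertical equilibrium: R_A = ΣP − R_B = 200.7 − 51.43 = 149.3 kN.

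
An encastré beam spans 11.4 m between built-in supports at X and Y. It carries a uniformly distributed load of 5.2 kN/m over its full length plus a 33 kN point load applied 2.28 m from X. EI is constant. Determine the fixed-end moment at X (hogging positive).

Take the two fixed-end moments M_X, M_Y as redundants; the released structure is the simple span XY.
On the primary (simply-supported) span, the end slopes from the loading are:
  at X: UDL 5.2: wL³/(24EI) = 321/EI
  at Y: UDL 5.2: wL³/(24EI) = 321/EI
  at X: point load 33 at a = 2.28: Pab(L + b)/(6LEI) = 205.9/EI
  at Y: point load 33 at a = 2.28: Pab(L + a)/(6LEI) = 137.2/EI
  θ_X0 = 526.9/EI,  θ_Y0 = 458.2/EI
Flexibility coefficients: a unit moment at one end gives L/(3EI) there and L/(6EI) at the far end, so f₁₁ = f₂₂ = 3.8/EI and f₁₂ = f₂₁ = 1.9/EI.
Compatibility — zero rotation at each built-in end:
  3.8 M_X + 1.9 M_Y = 526.9
  1.9 M_X + 3.8 M_Y = 458.2
Solving the pair gives M_X = 104.5 kN·m and M_Y = 68.35 kN·m (hogging).

M_X = 104.5 kN·m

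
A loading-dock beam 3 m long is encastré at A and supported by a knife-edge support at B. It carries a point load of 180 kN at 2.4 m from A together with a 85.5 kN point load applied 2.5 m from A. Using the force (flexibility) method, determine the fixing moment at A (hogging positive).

M_A = 72.62 kN·m

Release the roller at B. Primary structure: cantilever fixed at A.
Free-end deflection of the primary structure under the applied loading (downward +):
  point load 180 at a = 2.4: Pa²(3L − a)/(6EI) = 1140/EI
  point load 85.5 at a = 2.5: Pa²(3L − a)/(6EI) = 578.9/EI
  δ_0 = 1719/EI
Tip deflection under a unit load at B: L³/(3EI) = 9/EI.
The prop prevents deflection at B: R_B = δ_0/δ_{BB} = 1719/9 = 191 kN.
Moment equilibrium about A: M_A = Σ(load moments about A) − R_B·L = 645.8 − 191×3 = 72.62 kN·m.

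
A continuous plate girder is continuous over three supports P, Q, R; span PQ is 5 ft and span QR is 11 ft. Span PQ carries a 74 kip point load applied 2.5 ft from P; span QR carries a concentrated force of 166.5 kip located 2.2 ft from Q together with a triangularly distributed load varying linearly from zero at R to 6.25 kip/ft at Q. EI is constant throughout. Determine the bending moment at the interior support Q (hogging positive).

M_Q = 237.7 kip·ft

Take M_Q as the redundant. Released structure: two simple spans PQ and QR with a hinge at Q.
Discontinuity in slope at Q on the released structure — sum the simple-span end rotations:
  span PQ: point load 74 at a = 2.5: Pab(L + a)/(6LEI) = 115.6/EI
  span QR: point load 166.5 at a = 2.2: Pab(L + b)/(6LEI) = 967/EI
  span QR: triangular load, peak 6.25: w₀L³/(45EI) = 184.9/EI
  relative rotation θ_0 = (115.6 + 1152)/EI = 1268/EI
A unit hogging moment at Q produces rotation L₁/(3EI) + L₂/(3EI) = 5.333/EI.
Compatibility: M_Q·(L₁+L₂)/(3EI) = θ_0, giving M_Q = 237.7 kip·ft (hogging).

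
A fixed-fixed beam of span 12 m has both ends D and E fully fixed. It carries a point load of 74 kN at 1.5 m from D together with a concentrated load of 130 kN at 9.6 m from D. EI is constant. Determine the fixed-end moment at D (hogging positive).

Take the two fixed-end moments M_D, M_E as redundants; the released structure is the simple span DE.
End rotations of the released simple span under the applied load (×1/EI):
  at D: point load 74 at a = 1.5: Pab(L + b)/(6LEI) = 364.2/EI
  at E: point load 74 at a = 1.5: Pab(L + a)/(6LEI) = 218.5/EI
  at D: point load 130 at a = 9.6: Pab(L + b)/(6LEI) = 599/EI
  at E: point load 130 at a = 9.6: Pab(L + a)/(6LEI) = 898.6/EI
  θ_D0 = 963.3/EI,  θ_E0 = 1117/EI
Flexibility coefficients: a unit moment at one end gives L/(3EI) there and L/(6EI) at the far end, so f₁₁ = f₂₂ = 4/EI and f₁₂ = f₂₁ = 2/EI.
Compatibility — zero rotation at each built-in end:
  4 M_D + 2 M_E = 963.3
  2 M_D + 4 M_E = 1117
Solving the pair gives M_D = 134.9 kN·m and M_E = 211.8 kN·m (hogging).

M_D = 134.9 kN·m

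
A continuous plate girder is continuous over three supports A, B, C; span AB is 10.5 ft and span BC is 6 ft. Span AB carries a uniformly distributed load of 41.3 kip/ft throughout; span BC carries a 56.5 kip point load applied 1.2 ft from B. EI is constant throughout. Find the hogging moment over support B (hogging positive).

M_B = 379.9 kip·ft

Take M_B as the redundant. Released structure: two simple spans AB and BC with a hinge at B.
Rotations at B on the released spans (each span's end-slope, ×1/EI):
  span AB: UDL 41.3: wL³/(24EI) = 1992/EI
  span BC: point load 56.5 at a = 1.2: Pab(L + b)/(6LEI) = 97.63/EI
  relative rotation θ_0 = (1992 + 97.63)/EI = 2090/EI
A unit hogging moment at B produces rotation L₁/(3EI) + L₂/(3EI) = 5.5/EI.
Slope continuity at B: θ_0 = M_B·5.5/EI, so M_B = 2090/5.5 = 379.9 kip·ft (hogging).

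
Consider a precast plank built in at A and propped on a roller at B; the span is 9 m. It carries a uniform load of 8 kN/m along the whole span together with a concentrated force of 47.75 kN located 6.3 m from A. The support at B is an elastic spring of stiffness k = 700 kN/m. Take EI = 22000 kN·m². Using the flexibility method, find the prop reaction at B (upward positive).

R_B = 47.73 kN

Release the roller at B. Primary structure: cantilever fixed at A.
Downward deflection at the released point B due to the loads:
  UDL 8: wL⁴/(8EI) = 6561/EI
  point load 47.75 at a = 6.3: Pa²(3L − a)/(6EI) = 6538/EI
  δ_0 = 13099/EI
Tip deflection under a unit load at B: L³/(3EI) = 243/EI.
With EI = 22000 kN·m²: δ_0 = 0.59543 m and δ_{BB} = 0.011045 m/kN.
Compatibility — the spring shortens by R_B/k under the reaction it provides: δ_0 − R_B·δ_{BB} = R_B/k. With 1/k = 0.001429 m/kN, R_B = δ_0 / (δ_{BB} + 1/k) = 0.59543 / (0.011045 + 0.001429) = 47.73 kN.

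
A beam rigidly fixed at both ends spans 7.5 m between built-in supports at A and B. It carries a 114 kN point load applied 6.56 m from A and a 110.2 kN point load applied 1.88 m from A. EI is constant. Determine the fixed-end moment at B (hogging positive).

Release both end moments; the primary structure is a simply-supported span AB with redundants M_A and M_B.
Simple-span end rotations at A and B under the given loads:
  at A: point load 114 at a = 6.56: Pab(L + b)/(6LEI) = 131.8/EI
  at B: point load 114 at a = 6.56: Pab(L + a)/(6LEI) = 219.6/EI
  at A: point load 110.2 at a = 1.88: Pab(L + b)/(6LEI) = 339.5/EI
  at B: point load 110.2 at a = 1.88: Pab(L + a)/(6LEI) = 242.7/EI
  θ_A0 = 471.3/EI,  θ_B0 = 462.3/EI
Flexibility coefficients: a unit moment at one end gives L/(3EI) there and L/(6EI) at the far end, so f₁₁ = f₂₂ = 2.5/EI and f₁₂ = f₂₁ = 1.25/EI.
Compatibility — zero rotation at each built-in end:
  2.5 M_A + 1.25 M_B = 471.3
  1.25 M_A + 2.5 M_B = 462.3
Solving the pair gives M_A = 128.1 kN·m and M_B = 120.9 kN·m (hogging).

M_B = 120.9 kN·m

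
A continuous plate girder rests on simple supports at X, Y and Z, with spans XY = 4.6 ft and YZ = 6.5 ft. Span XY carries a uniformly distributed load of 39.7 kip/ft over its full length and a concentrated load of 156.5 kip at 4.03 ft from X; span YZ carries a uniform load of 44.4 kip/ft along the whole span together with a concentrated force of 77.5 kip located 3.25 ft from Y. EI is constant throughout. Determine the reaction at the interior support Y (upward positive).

Insert a hinge at Y; M_Y is the redundant, and each span becomes simply supported.
End slopes at the hinge Y, treating each span as simply supported:
  span XY: UDL 39.7: wL³/(24EI) = 161/EI
  span XY: point load 156.5 at a = 4.03: Pab(L + a)/(6LEI) = 112.4/EI
  span YZ: UDL 44.4: wL³/(24EI) = 508.1/EI
  span YZ: point load 77.5 at a = 3.25: Pab(L + b)/(6LEI) = 204.6/EI
  relative rotation θ_0 = (273.4 + 712.7)/EI = 986.1/EI
A unit hogging moment at Y produces rotation L₁/(3EI) + L₂/(3EI) = 3.7/EI.
Compatibility: M_Y·(L₁+L₂)/(3EI) = θ_0, giving M_Y = 266.5 kip·ft (hogging).
Span XY, ΣM about X with M_Y applied at Y: R_Y^{XY}·4.6 = 1051 + 266.5, so R_Y^{XY} = 286.4 kip and R_X = 339.1 − 286.4 = 52.76 kip.
Span YZ, ΣM about Z: R_Y^{YZ}·6.5 = 1190 + 266.5, so R_Y^{YZ} = 224.1 kip and R_Z = 366.1 − 224.1 = 142 kip.
R_Y = 286.4 + 224.1 = 510.4 kip.

R_Y = 510.4 kip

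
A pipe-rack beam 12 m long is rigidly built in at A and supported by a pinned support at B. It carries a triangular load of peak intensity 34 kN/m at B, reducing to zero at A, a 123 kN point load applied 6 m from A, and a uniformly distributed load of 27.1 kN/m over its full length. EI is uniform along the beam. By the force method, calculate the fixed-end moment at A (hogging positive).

Choose R_B as the redundant. The primary structure is the cantilever fixed at A.
Primary-structure tip deflection at B by superposition:
  triangular load, peak 34 at the free end: 11w₀L⁴/(120EI) = 64627/EI
  point load 123 at a = 6: Pa²(3L − a)/(6EI) = 22140/EI
  UDL 27.1: wL⁴/(8EI) = 70243/EI
  δ_0 = 157010/EI
Tip deflection under a unit load at B: L³/(3EI) = 576/EI.
The prop prevents deflection at B: R_B = δ_0/δ_{BB} = 157010/576 = 272.6 kN.
Moment equilibrium about A: M_A = Σ(load moments about A) − R_B·L = 4321 − 272.6×12 = 1050 kN·m.

M_A = 1050 kN·m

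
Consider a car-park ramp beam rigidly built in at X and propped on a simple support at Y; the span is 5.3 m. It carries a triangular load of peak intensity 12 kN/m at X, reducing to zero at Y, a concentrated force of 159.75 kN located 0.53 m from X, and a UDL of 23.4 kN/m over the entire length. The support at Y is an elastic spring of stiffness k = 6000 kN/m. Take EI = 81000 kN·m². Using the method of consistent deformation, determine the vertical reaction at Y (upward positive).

R_Y = 43.38 kN

Take the reaction at Y as the redundant and release it; the primary structure is a cantilever fixed at X.
Downward deflection at the released point Y due to the loads:
  triangular load, peak 12 at the fixed end: w₀L⁴/(30EI) = 315.6/EI
  point load 159.75 at a = 0.53: Pa²(3L − a)/(6EI) = 115/EI
  UDL 23.4: wL⁴/(8EI) = 2308/EI
  δ_0 = 2739/EI
Tip deflection under a unit load at Y: L³/(3EI) = 49.63/EI.
With EI = 81000 kN·m²: δ_0 = 0.033809 m and δ_{YY} = 0.000613 m/kN.
Compatibility — the spring shortens by R_Y/k under the reaction it provides: δ_0 − R_Y·δ_{YY} = R_Y/k. With 1/k = 0.000167 m/kN, R_Y = δ_0 / (δ_{YY} + 1/k) = 0.033809 / (0.000613 + 0.000167) = 43.38 kN.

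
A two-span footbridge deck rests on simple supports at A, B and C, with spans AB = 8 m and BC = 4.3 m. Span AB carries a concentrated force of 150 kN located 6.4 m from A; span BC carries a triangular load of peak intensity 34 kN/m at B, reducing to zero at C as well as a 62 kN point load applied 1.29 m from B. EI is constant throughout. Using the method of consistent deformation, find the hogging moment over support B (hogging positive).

Take M_B as the redundant. Released structure: two simple spans AB and BC with a hinge at B.
Discontinuity in slope at B on the released structure — sum the simple-span end rotations:
  span AB: point load 150 at a = 6.4: Pab(L + a)/(6LEI) = 460.8/EI
  span BC: triangular load, peak 34: w₀L³/(45EI) = 60.07/EI
  span BC: point load 62 at a = 1.29: Pab(L + b)/(6LEI) = 68.21/EI
  relative rotation θ_0 = (460.8 + 128.3)/EI = 589.1/EI
A unit hogging moment at B produces rotation L₁/(3EI) + L₂/(3EI) = 4.1/EI.
Slope continuity at B: θ_0 = M_B·4.1/EI, so M_B = 589.1/4.1 = 143.7 kN·m (hogging).

M_B = 143.7 kN·m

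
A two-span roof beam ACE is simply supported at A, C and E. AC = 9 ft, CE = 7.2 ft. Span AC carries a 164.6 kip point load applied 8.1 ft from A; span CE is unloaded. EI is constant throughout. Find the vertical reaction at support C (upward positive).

R_C = 165.7 kip

Take M_C as the redundant. Released structure: two simple spans AC and CE with a hinge at C.
Rotations at C on the released spans (each span's end-slope, ×1/EI):
  span AC: point load 164.6 at a = 8.1: Pab(L + a)/(6LEI) = 380/EI
  relative rotation θ_0 = (380 + 0)/EI = 380/EI
A unit hogging moment at C produces rotation L₁/(3EI) + L₂/(3EI) = 5.4/EI.
Slope continuity at C: θ_0 = M_C·5.4/EI, so M_C = 380/5.4 = 70.37 kip·ft (hogging).
Span AC, ΣM about A with M_C applied at C: R_C^{AC}·9 = 1333 + 70.37, so R_C^{AC} = 156 kip and R_A = 164.6 − 156 = 8.642 kip.
Span CE, ΣM about E: R_C^{CE}·7.2 = 0 + 70.37, so R_C^{CE} = 9.773 kip and R_E = 0 − 9.773 = -9.773 kip.
R_C = 156 + 9.773 = 165.7 kip.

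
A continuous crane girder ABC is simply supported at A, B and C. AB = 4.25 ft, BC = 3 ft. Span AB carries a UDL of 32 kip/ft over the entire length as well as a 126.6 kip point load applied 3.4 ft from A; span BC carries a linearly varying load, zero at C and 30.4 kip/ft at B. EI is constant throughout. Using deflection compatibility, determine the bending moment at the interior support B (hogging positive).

Take M_B as the redundant. Released structure: two simple spans AB and BC with a hinge at B.
Discontinuity in slope at B on the released structure — sum the simple-span end rotations:
  span AB: UDL 32: wL³/(24EI) = 102.4/EI
  span AB: point load 126.6 at a = 3.4: Pab(L + a)/(6LEI) = 109.8/EI
  span BC: triangular load, peak 30.4: w₀L³/(45EI) = 18.24/EI
  relative rotation θ_0 = (212.1 + 18.24)/EI = 230.4/EI
A unit hogging moment at B produces rotation L₁/(3EI) + L₂/(3EI) = 2.417/EI.
Compatibility: M_B·(L₁+L₂)/(3EI) = θ_0, giving M_B = 95.32 kip·ft (hogging).

M_B = 95.32 kip·ft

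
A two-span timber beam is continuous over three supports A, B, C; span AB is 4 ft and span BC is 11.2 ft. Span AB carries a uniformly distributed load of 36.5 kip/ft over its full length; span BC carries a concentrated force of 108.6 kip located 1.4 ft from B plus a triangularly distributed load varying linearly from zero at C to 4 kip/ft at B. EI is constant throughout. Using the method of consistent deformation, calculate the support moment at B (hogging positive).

Release continuity at B by inserting a hinge; the redundant is the internal moment M_B. The primary structure is two simply-supported spans AB and BC.
Discontinuity in slope at B on the released structure — sum the simple-span end rotations:
  span AB: UDL 36.5: wL³/(24EI) = 97.33/EI
  span BC: point load 108.6 at a = 1.4: Pab(L + b)/(6LEI) = 465.6/EI
  span BC: triangular load, peak 4: w₀L³/(45EI) = 124.9/EI
  relative rotation θ_0 = (97.33 + 590.5)/EI = 687.8/EI
A unit hogging moment at B produces rotation L₁/(3EI) + L₂/(3EI) = 5.067/EI.
Compatibility: M_B·(L₁+L₂)/(3EI) = θ_0, giving M_B = 135.8 kip·ft (hogging).

M_B = 135.8 kip·ft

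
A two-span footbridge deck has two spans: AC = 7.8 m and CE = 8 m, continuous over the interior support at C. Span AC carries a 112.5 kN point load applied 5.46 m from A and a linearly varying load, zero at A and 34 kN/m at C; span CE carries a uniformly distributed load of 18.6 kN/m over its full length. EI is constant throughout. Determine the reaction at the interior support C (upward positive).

Take M_C as the redundant. Released structure: two simple spans AC and CE with a hinge at C.
Discontinuity in slope at C on the released structure — sum the simple-span end rotations:
  span AC: point load 112.5 at a = 5.46: Pab(L + a)/(6LEI) = 407.2/EI
  span AC: triangular load, peak 34: w₀L³/(45EI) = 358.6/EI
  span CE: UDL 18.6: wL³/(24EI) = 396.8/EI
  relative rotation θ_0 = (765.8 + 396.8)/EI = 1163/EI
A unit hogging moment at C produces rotation L₁/(3EI) + L₂/(3EI) = 5.267/EI.
Compatibility: M_C·(L₁+L₂)/(3EI) = θ_0, giving M_C = 220.7 kN·m (hogging).
Span AC, ΣM about A with M_C applied at C: R_C^{AC}·7.8 = 1304 + 220.7, so R_C^{AC} = 195.5 kN and R_A = 245.1 − 195.5 = 49.65 kN.
Span CE, ΣM about E: R_C^{CE}·8 = 595.2 + 220.7, so R_C^{CE} = 102 kN and R_E = 148.8 − 102 = 46.81 kN.
R_C = 195.5 + 102 = 297.4 kN.

R_C = 297.4 kN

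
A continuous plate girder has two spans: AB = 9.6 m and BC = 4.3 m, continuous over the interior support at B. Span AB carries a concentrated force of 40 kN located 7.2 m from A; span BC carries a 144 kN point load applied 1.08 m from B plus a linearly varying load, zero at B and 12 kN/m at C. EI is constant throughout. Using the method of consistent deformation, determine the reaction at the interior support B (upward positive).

Release continuity at B by inserting a hinge; the redundant is the internal moment M_B. The primary structure is two simply-supported spans AB and BC.
End slopes at the hinge B, treating each span as simply supported:
  span AB: point load 40 at a = 7.2: Pab(L + a)/(6LEI) = 201.6/EI
  span BC: point load 144 at a = 1.08: Pab(L + b)/(6LEI) = 146/EI
  span BC: triangular load, peak 12: 7w₀L³/(360EI) = 18.55/EI
  relative rotation θ_0 = (201.6 + 164.5)/EI = 366.1/EI
A unit hogging moment at B produces rotation L₁/(3EI) + L₂/(3EI) = 4.633/EI.
Slope continuity at B: θ_0 = M_B·4.633/EI, so M_B = 366.1/4.633 = 79.02 kN·m (hogging).
Span AB, ΣM about A with M_B applied at B: R_B^{AB}·9.6 = 288 + 79.02, so R_B^{AB} = 38.23 kN and R_A = 40 − 38.23 = 1.769 kN.
Span BC, ΣM about C: R_B^{BC}·4.3 = 500.7 + 79.02, so R_B^{BC} = 134.8 kN and R_C = 169.8 − 134.8 = 34.99 kN.
R_B = 38.23 + 134.8 = 173 kN.

R_B = 173 kN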